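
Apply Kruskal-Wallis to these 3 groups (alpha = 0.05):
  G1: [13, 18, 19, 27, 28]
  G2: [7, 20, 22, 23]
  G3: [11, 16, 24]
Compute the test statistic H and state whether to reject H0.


Step 1: Combine all N = 12 observations and assign midranks.
sorted (value, group, rank): (7,G2,1), (11,G3,2), (13,G1,3), (16,G3,4), (18,G1,5), (19,G1,6), (20,G2,7), (22,G2,8), (23,G2,9), (24,G3,10), (27,G1,11), (28,G1,12)
Step 2: Sum ranks within each group.
R_1 = 37 (n_1 = 5)
R_2 = 25 (n_2 = 4)
R_3 = 16 (n_3 = 3)
Step 3: H = 12/(N(N+1)) * sum(R_i^2/n_i) - 3(N+1)
     = 12/(12*13) * (37^2/5 + 25^2/4 + 16^2/3) - 3*13
     = 0.076923 * 515.383 - 39
     = 0.644872.
Step 4: No ties, so H is used without correction.
Step 5: Under H0, H ~ chi^2(2); p-value = 0.724382.
Step 6: alpha = 0.05. fail to reject H0.

H = 0.6449, df = 2, p = 0.724382, fail to reject H0.


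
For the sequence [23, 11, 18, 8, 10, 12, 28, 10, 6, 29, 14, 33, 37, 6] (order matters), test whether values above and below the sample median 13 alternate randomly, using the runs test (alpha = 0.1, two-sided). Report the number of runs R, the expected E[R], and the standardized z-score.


Step 1: Compute median = 13; label A = above, B = below.
Labels in order: ABABBBABBAAAAB  (n_A = 7, n_B = 7)
Step 2: Count runs R = 8.
Step 3: Under H0 (random ordering), E[R] = 2*n_A*n_B/(n_A+n_B) + 1 = 2*7*7/14 + 1 = 8.0000.
        Var[R] = 2*n_A*n_B*(2*n_A*n_B - n_A - n_B) / ((n_A+n_B)^2 * (n_A+n_B-1)) = 8232/2548 = 3.2308.
        SD[R] = 1.7974.
Step 4: R = E[R], so z = 0 with no continuity correction.
Step 5: Two-sided p-value via normal approximation = 2*(1 - Phi(|z|)) = 1.000000.
Step 6: alpha = 0.1. fail to reject H0.

R = 8, z = 0.0000, p = 1.000000, fail to reject H0.


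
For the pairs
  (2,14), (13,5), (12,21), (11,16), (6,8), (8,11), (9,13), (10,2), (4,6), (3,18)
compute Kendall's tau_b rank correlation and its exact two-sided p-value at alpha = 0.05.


Step 1: Enumerate the 45 unordered pairs (i,j) with i<j and classify each by sign(x_j-x_i) * sign(y_j-y_i).
  (1,2):dx=+11,dy=-9->D; (1,3):dx=+10,dy=+7->C; (1,4):dx=+9,dy=+2->C; (1,5):dx=+4,dy=-6->D
  (1,6):dx=+6,dy=-3->D; (1,7):dx=+7,dy=-1->D; (1,8):dx=+8,dy=-12->D; (1,9):dx=+2,dy=-8->D
  (1,10):dx=+1,dy=+4->C; (2,3):dx=-1,dy=+16->D; (2,4):dx=-2,dy=+11->D; (2,5):dx=-7,dy=+3->D
  (2,6):dx=-5,dy=+6->D; (2,7):dx=-4,dy=+8->D; (2,8):dx=-3,dy=-3->C; (2,9):dx=-9,dy=+1->D
  (2,10):dx=-10,dy=+13->D; (3,4):dx=-1,dy=-5->C; (3,5):dx=-6,dy=-13->C; (3,6):dx=-4,dy=-10->C
  (3,7):dx=-3,dy=-8->C; (3,8):dx=-2,dy=-19->C; (3,9):dx=-8,dy=-15->C; (3,10):dx=-9,dy=-3->C
  (4,5):dx=-5,dy=-8->C; (4,6):dx=-3,dy=-5->C; (4,7):dx=-2,dy=-3->C; (4,8):dx=-1,dy=-14->C
  (4,9):dx=-7,dy=-10->C; (4,10):dx=-8,dy=+2->D; (5,6):dx=+2,dy=+3->C; (5,7):dx=+3,dy=+5->C
  (5,8):dx=+4,dy=-6->D; (5,9):dx=-2,dy=-2->C; (5,10):dx=-3,dy=+10->D; (6,7):dx=+1,dy=+2->C
  (6,8):dx=+2,dy=-9->D; (6,9):dx=-4,dy=-5->C; (6,10):dx=-5,dy=+7->D; (7,8):dx=+1,dy=-11->D
  (7,9):dx=-5,dy=-7->C; (7,10):dx=-6,dy=+5->D; (8,9):dx=-6,dy=+4->D; (8,10):dx=-7,dy=+16->D
  (9,10):dx=-1,dy=+12->D
Step 2: C = 22, D = 23, total pairs = 45.
Step 3: tau = (C - D)/(n(n-1)/2) = (22 - 23)/45 = -0.022222.
Step 4: Exact two-sided p-value (enumerate n! = 3628800 permutations of y under H0): p = 1.000000.
Step 5: alpha = 0.05. fail to reject H0.

tau_b = -0.0222 (C=22, D=23), p = 1.000000, fail to reject H0.


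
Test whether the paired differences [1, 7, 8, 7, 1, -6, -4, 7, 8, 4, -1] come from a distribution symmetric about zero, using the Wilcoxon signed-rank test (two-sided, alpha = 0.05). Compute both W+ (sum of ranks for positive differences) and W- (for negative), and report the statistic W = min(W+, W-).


Step 1: Drop any zero differences (none here) and take |d_i|.
|d| = [1, 7, 8, 7, 1, 6, 4, 7, 8, 4, 1]
Step 2: Midrank |d_i| (ties get averaged ranks).
ranks: |1|->2, |7|->8, |8|->10.5, |7|->8, |1|->2, |6|->6, |4|->4.5, |7|->8, |8|->10.5, |4|->4.5, |1|->2
Step 3: Attach original signs; sum ranks with positive sign and with negative sign.
W+ = 2 + 8 + 10.5 + 8 + 2 + 8 + 10.5 + 4.5 = 53.5
W- = 6 + 4.5 + 2 = 12.5
(Check: W+ + W- = 66 should equal n(n+1)/2 = 66.)
Step 4: Test statistic W = min(W+, W-) = 12.5.
Step 5: Ties in |d|, so use the tie-corrected normal approximation.
        E[W] = n(n+1)/4 = 11*12/4 = 33.
        Tie groups: |d|=1 (t=3), |d|=4 (t=2), |d|=7 (t=3), |d|=8 (t=2); sum(t^3 - t) = 60.
        Var[W] = n(n+1)(2n+1)/24 - sum(t^3-t)/48 = 3036/24 - 60/48 = 125.25.
        z = (W - E[W]) / sqrt(Var[W]) = (12.5 - 33) / 11.1915 = -1.8317.
        Two-sided p = 2*Phi(z) = 0.066989.
Step 6: alpha = 0.05. fail to reject H0.

W+ = 53.5, W- = 12.5, W = min = 12.5, p = 0.066989, fail to reject H0.


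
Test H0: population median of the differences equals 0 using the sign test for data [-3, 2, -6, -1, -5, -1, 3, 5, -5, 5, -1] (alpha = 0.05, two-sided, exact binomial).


Step 1: Discard zero differences. Original n = 11; n_eff = number of nonzero differences = 11.
Nonzero differences (with sign): -3, +2, -6, -1, -5, -1, +3, +5, -5, +5, -1
Step 2: Count signs: positive = 4, negative = 7.
Step 3: Under H0: P(positive) = 0.5, so the number of positives S ~ Bin(11, 0.5).
Step 4: Two-sided exact p-value = sum of Bin(11,0.5) probabilities at or below the observed probability = 0.548828.
Step 5: alpha = 0.05. fail to reject H0.

n_eff = 11, pos = 4, neg = 7, p = 0.548828, fail to reject H0.


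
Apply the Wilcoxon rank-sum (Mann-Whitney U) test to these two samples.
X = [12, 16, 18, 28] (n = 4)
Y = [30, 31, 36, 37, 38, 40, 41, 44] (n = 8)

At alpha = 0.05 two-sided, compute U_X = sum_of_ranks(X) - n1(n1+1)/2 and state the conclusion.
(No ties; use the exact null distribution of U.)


Step 1: Combine and sort all 12 observations; assign midranks.
sorted (value, group): (12,X), (16,X), (18,X), (28,X), (30,Y), (31,Y), (36,Y), (37,Y), (38,Y), (40,Y), (41,Y), (44,Y)
ranks: 12->1, 16->2, 18->3, 28->4, 30->5, 31->6, 36->7, 37->8, 38->9, 40->10, 41->11, 44->12
Step 2: Rank sum for X: R1 = 1 + 2 + 3 + 4 = 10.
Step 3: U_X = R1 - n1(n1+1)/2 = 10 - 4*5/2 = 10 - 10 = 0.
       U_Y = n1*n2 - U_X = 32 - 0 = 32.
Step 4: No ties, so the exact null distribution of U (based on enumerating the C(12,4) = 495 equally likely rank assignments) gives the two-sided p-value.
Step 5: p-value = 0.004040; compare to alpha = 0.05. reject H0.

U_X = 0, p = 0.004040, reject H0 at alpha = 0.05.


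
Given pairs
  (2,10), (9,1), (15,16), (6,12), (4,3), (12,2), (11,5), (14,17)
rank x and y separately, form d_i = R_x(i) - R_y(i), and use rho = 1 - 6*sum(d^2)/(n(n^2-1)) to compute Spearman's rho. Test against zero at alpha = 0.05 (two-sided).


Step 1: Rank x and y separately (midranks; no ties here).
rank(x): 2->1, 9->4, 15->8, 6->3, 4->2, 12->6, 11->5, 14->7
rank(y): 10->5, 1->1, 16->7, 12->6, 3->3, 2->2, 5->4, 17->8
Step 2: d_i = R_x(i) - R_y(i); compute d_i^2.
  (1-5)^2=16, (4-1)^2=9, (8-7)^2=1, (3-6)^2=9, (2-3)^2=1, (6-2)^2=16, (5-4)^2=1, (7-8)^2=1
sum(d^2) = 54.
Step 3: rho = 1 - 6*54 / (8*(8^2 - 1)) = 1 - 324/504 = 0.357143.
Step 4: Under H0, t = rho * sqrt((n-2)/(1-rho^2)) = 0.9366 ~ t(6).
Step 5: Two-sided p-value from the t-distribution with 6 df = 0.385121.
Step 6: alpha = 0.05. fail to reject H0.

rho = 0.3571, p = 0.385121, fail to reject H0 at alpha = 0.05.


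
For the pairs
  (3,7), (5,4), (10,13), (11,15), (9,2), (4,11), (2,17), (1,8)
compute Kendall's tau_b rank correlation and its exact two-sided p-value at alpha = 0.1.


Step 1: Enumerate the 28 unordered pairs (i,j) with i<j and classify each by sign(x_j-x_i) * sign(y_j-y_i).
  (1,2):dx=+2,dy=-3->D; (1,3):dx=+7,dy=+6->C; (1,4):dx=+8,dy=+8->C; (1,5):dx=+6,dy=-5->D
  (1,6):dx=+1,dy=+4->C; (1,7):dx=-1,dy=+10->D; (1,8):dx=-2,dy=+1->D; (2,3):dx=+5,dy=+9->C
  (2,4):dx=+6,dy=+11->C; (2,5):dx=+4,dy=-2->D; (2,6):dx=-1,dy=+7->D; (2,7):dx=-3,dy=+13->D
  (2,8):dx=-4,dy=+4->D; (3,4):dx=+1,dy=+2->C; (3,5):dx=-1,dy=-11->C; (3,6):dx=-6,dy=-2->C
  (3,7):dx=-8,dy=+4->D; (3,8):dx=-9,dy=-5->C; (4,5):dx=-2,dy=-13->C; (4,6):dx=-7,dy=-4->C
  (4,7):dx=-9,dy=+2->D; (4,8):dx=-10,dy=-7->C; (5,6):dx=-5,dy=+9->D; (5,7):dx=-7,dy=+15->D
  (5,8):dx=-8,dy=+6->D; (6,7):dx=-2,dy=+6->D; (6,8):dx=-3,dy=-3->C; (7,8):dx=-1,dy=-9->C
Step 2: C = 14, D = 14, total pairs = 28.
Step 3: tau = (C - D)/(n(n-1)/2) = (14 - 14)/28 = 0.000000.
Step 4: Exact two-sided p-value (enumerate n! = 40320 permutations of y under H0): p = 1.000000.
Step 5: alpha = 0.1. fail to reject H0.

tau_b = 0.0000 (C=14, D=14), p = 1.000000, fail to reject H0.


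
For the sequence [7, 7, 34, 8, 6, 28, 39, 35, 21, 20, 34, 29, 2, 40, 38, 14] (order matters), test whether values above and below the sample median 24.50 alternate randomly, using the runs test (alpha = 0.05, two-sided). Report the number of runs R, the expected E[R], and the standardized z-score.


Step 1: Compute median = 24.50; label A = above, B = below.
Labels in order: BBABBAAABBAABAAB  (n_A = 8, n_B = 8)
Step 2: Count runs R = 9.
Step 3: Under H0 (random ordering), E[R] = 2*n_A*n_B/(n_A+n_B) + 1 = 2*8*8/16 + 1 = 9.0000.
        Var[R] = 2*n_A*n_B*(2*n_A*n_B - n_A - n_B) / ((n_A+n_B)^2 * (n_A+n_B-1)) = 14336/3840 = 3.7333.
        SD[R] = 1.9322.
Step 4: R = E[R], so z = 0 with no continuity correction.
Step 5: Two-sided p-value via normal approximation = 2*(1 - Phi(|z|)) = 1.000000.
Step 6: alpha = 0.05. fail to reject H0.

R = 9, z = 0.0000, p = 1.000000, fail to reject H0.


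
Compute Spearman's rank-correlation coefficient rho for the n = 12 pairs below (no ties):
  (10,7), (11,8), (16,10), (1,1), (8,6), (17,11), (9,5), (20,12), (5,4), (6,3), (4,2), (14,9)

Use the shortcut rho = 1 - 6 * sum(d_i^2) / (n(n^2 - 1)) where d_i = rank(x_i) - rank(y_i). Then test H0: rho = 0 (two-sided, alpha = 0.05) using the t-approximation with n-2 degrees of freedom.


Step 1: Rank x and y separately (midranks; no ties here).
rank(x): 10->7, 11->8, 16->10, 1->1, 8->5, 17->11, 9->6, 20->12, 5->3, 6->4, 4->2, 14->9
rank(y): 7->7, 8->8, 10->10, 1->1, 6->6, 11->11, 5->5, 12->12, 4->4, 3->3, 2->2, 9->9
Step 2: d_i = R_x(i) - R_y(i); compute d_i^2.
  (7-7)^2=0, (8-8)^2=0, (10-10)^2=0, (1-1)^2=0, (5-6)^2=1, (11-11)^2=0, (6-5)^2=1, (12-12)^2=0, (3-4)^2=1, (4-3)^2=1, (2-2)^2=0, (9-9)^2=0
sum(d^2) = 4.
Step 3: rho = 1 - 6*4 / (12*(12^2 - 1)) = 1 - 24/1716 = 0.986014.
Step 4: Under H0, t = rho * sqrt((n-2)/(1-rho^2)) = 18.7088 ~ t(10).
Step 5: Two-sided p-value from the t-distribution with 10 df = 0.000000.
Step 6: alpha = 0.05. reject H0.

rho = 0.9860, p = 0.000000, reject H0 at alpha = 0.05.


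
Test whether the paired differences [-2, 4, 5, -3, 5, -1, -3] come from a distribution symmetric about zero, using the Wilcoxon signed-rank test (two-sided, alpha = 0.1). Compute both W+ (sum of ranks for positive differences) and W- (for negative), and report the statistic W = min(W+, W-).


Step 1: Drop any zero differences (none here) and take |d_i|.
|d| = [2, 4, 5, 3, 5, 1, 3]
Step 2: Midrank |d_i| (ties get averaged ranks).
ranks: |2|->2, |4|->5, |5|->6.5, |3|->3.5, |5|->6.5, |1|->1, |3|->3.5
Step 3: Attach original signs; sum ranks with positive sign and with negative sign.
W+ = 5 + 6.5 + 6.5 = 18
W- = 2 + 3.5 + 1 + 3.5 = 10
(Check: W+ + W- = 28 should equal n(n+1)/2 = 28.)
Step 4: Test statistic W = min(W+, W-) = 10.
Step 5: Ties in |d|, so use the tie-corrected normal approximation.
        E[W] = n(n+1)/4 = 7*8/4 = 14.
        Tie groups: |d|=3 (t=2), |d|=5 (t=2); sum(t^3 - t) = 12.
        Var[W] = n(n+1)(2n+1)/24 - sum(t^3-t)/48 = 840/24 - 12/48 = 34.75.
        z = (W - E[W]) / sqrt(Var[W]) = (10 - 14) / 5.8949 = -0.6786.
        Two-sided p = 2*Phi(z) = 0.497422.
Step 6: alpha = 0.1. fail to reject H0.

W+ = 18, W- = 10, W = min = 10, p = 0.497422, fail to reject H0.


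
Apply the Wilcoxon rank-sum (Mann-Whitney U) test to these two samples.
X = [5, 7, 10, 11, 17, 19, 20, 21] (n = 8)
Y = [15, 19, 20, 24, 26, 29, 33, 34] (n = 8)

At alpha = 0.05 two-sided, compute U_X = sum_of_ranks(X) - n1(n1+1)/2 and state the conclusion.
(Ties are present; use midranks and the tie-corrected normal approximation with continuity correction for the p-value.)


Step 1: Combine and sort all 16 observations; assign midranks.
sorted (value, group): (5,X), (7,X), (10,X), (11,X), (15,Y), (17,X), (19,X), (19,Y), (20,X), (20,Y), (21,X), (24,Y), (26,Y), (29,Y), (33,Y), (34,Y)
ranks: 5->1, 7->2, 10->3, 11->4, 15->5, 17->6, 19->7.5, 19->7.5, 20->9.5, 20->9.5, 21->11, 24->12, 26->13, 29->14, 33->15, 34->16
Step 2: Rank sum for X: R1 = 1 + 2 + 3 + 4 + 6 + 7.5 + 9.5 + 11 = 44.
Step 3: U_X = R1 - n1(n1+1)/2 = 44 - 8*9/2 = 44 - 36 = 8.
       U_Y = n1*n2 - U_X = 64 - 8 = 56.
Step 4: Ties are present, so use the tie-corrected normal approximation (with continuity correction) for the p-value.
Step 5: p-value = 0.013450; compare to alpha = 0.05. reject H0.

U_X = 8, p = 0.013450, reject H0 at alpha = 0.05.


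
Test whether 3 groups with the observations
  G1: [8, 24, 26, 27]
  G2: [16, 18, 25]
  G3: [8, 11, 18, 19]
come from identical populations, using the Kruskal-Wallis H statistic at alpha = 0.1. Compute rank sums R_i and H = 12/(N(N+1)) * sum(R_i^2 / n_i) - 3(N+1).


Step 1: Combine all N = 11 observations and assign midranks.
sorted (value, group, rank): (8,G1,1.5), (8,G3,1.5), (11,G3,3), (16,G2,4), (18,G2,5.5), (18,G3,5.5), (19,G3,7), (24,G1,8), (25,G2,9), (26,G1,10), (27,G1,11)
Step 2: Sum ranks within each group.
R_1 = 30.5 (n_1 = 4)
R_2 = 18.5 (n_2 = 3)
R_3 = 17 (n_3 = 4)
Step 3: H = 12/(N(N+1)) * sum(R_i^2/n_i) - 3(N+1)
     = 12/(11*12) * (30.5^2/4 + 18.5^2/3 + 17^2/4) - 3*12
     = 0.090909 * 418.896 - 36
     = 2.081439.
Step 4: Ties present; correction factor C = 1 - 12/(11^3 - 11) = 0.990909. Corrected H = 2.081439 / 0.990909 = 2.100535.
Step 5: Under H0, H ~ chi^2(2); p-value = 0.349844.
Step 6: alpha = 0.1. fail to reject H0.

H = 2.1005, df = 2, p = 0.349844, fail to reject H0.


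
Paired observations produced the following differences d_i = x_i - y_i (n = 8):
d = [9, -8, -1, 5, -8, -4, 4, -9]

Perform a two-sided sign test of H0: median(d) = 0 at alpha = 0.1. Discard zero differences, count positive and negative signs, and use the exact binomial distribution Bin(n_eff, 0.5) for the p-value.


Step 1: Discard zero differences. Original n = 8; n_eff = number of nonzero differences = 8.
Nonzero differences (with sign): +9, -8, -1, +5, -8, -4, +4, -9
Step 2: Count signs: positive = 3, negative = 5.
Step 3: Under H0: P(positive) = 0.5, so the number of positives S ~ Bin(8, 0.5).
Step 4: Two-sided exact p-value = sum of Bin(8,0.5) probabilities at or below the observed probability = 0.726562.
Step 5: alpha = 0.1. fail to reject H0.

n_eff = 8, pos = 3, neg = 5, p = 0.726562, fail to reject H0.


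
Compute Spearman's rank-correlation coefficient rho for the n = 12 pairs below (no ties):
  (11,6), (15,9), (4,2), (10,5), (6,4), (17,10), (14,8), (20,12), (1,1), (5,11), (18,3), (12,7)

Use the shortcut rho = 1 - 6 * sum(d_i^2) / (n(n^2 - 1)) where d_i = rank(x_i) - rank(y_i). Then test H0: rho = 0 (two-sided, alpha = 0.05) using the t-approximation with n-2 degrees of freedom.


Step 1: Rank x and y separately (midranks; no ties here).
rank(x): 11->6, 15->9, 4->2, 10->5, 6->4, 17->10, 14->8, 20->12, 1->1, 5->3, 18->11, 12->7
rank(y): 6->6, 9->9, 2->2, 5->5, 4->4, 10->10, 8->8, 12->12, 1->1, 11->11, 3->3, 7->7
Step 2: d_i = R_x(i) - R_y(i); compute d_i^2.
  (6-6)^2=0, (9-9)^2=0, (2-2)^2=0, (5-5)^2=0, (4-4)^2=0, (10-10)^2=0, (8-8)^2=0, (12-12)^2=0, (1-1)^2=0, (3-11)^2=64, (11-3)^2=64, (7-7)^2=0
sum(d^2) = 128.
Step 3: rho = 1 - 6*128 / (12*(12^2 - 1)) = 1 - 768/1716 = 0.552448.
Step 4: Under H0, t = rho * sqrt((n-2)/(1-rho^2)) = 2.0959 ~ t(10).
Step 5: Two-sided p-value from the t-distribution with 10 df = 0.062511.
Step 6: alpha = 0.05. fail to reject H0.

rho = 0.5524, p = 0.062511, fail to reject H0 at alpha = 0.05.


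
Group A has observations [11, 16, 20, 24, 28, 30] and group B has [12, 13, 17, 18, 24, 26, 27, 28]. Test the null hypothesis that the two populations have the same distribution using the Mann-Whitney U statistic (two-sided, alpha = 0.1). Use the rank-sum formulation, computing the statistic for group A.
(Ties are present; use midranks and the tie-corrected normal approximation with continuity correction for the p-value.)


Step 1: Combine and sort all 14 observations; assign midranks.
sorted (value, group): (11,X), (12,Y), (13,Y), (16,X), (17,Y), (18,Y), (20,X), (24,X), (24,Y), (26,Y), (27,Y), (28,X), (28,Y), (30,X)
ranks: 11->1, 12->2, 13->3, 16->4, 17->5, 18->6, 20->7, 24->8.5, 24->8.5, 26->10, 27->11, 28->12.5, 28->12.5, 30->14
Step 2: Rank sum for X: R1 = 1 + 4 + 7 + 8.5 + 12.5 + 14 = 47.
Step 3: U_X = R1 - n1(n1+1)/2 = 47 - 6*7/2 = 47 - 21 = 26.
       U_Y = n1*n2 - U_X = 48 - 26 = 22.
Step 4: Ties are present, so use the tie-corrected normal approximation (with continuity correction) for the p-value.
Step 5: p-value = 0.846116; compare to alpha = 0.1. fail to reject H0.

U_X = 26, p = 0.846116, fail to reject H0 at alpha = 0.1.


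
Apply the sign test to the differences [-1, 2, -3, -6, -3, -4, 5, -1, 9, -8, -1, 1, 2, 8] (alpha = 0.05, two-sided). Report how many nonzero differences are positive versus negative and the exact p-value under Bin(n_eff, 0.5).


Step 1: Discard zero differences. Original n = 14; n_eff = number of nonzero differences = 14.
Nonzero differences (with sign): -1, +2, -3, -6, -3, -4, +5, -1, +9, -8, -1, +1, +2, +8
Step 2: Count signs: positive = 6, negative = 8.
Step 3: Under H0: P(positive) = 0.5, so the number of positives S ~ Bin(14, 0.5).
Step 4: Two-sided exact p-value = sum of Bin(14,0.5) probabilities at or below the observed probability = 0.790527.
Step 5: alpha = 0.05. fail to reject H0.

n_eff = 14, pos = 6, neg = 8, p = 0.790527, fail to reject H0.


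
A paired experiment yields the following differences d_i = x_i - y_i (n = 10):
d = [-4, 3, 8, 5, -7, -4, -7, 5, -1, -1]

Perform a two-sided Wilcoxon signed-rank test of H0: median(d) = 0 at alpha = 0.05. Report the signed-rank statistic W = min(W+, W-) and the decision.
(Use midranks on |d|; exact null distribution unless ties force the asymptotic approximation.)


Step 1: Drop any zero differences (none here) and take |d_i|.
|d| = [4, 3, 8, 5, 7, 4, 7, 5, 1, 1]
Step 2: Midrank |d_i| (ties get averaged ranks).
ranks: |4|->4.5, |3|->3, |8|->10, |5|->6.5, |7|->8.5, |4|->4.5, |7|->8.5, |5|->6.5, |1|->1.5, |1|->1.5
Step 3: Attach original signs; sum ranks with positive sign and with negative sign.
W+ = 3 + 10 + 6.5 + 6.5 = 26
W- = 4.5 + 8.5 + 4.5 + 8.5 + 1.5 + 1.5 = 29
(Check: W+ + W- = 55 should equal n(n+1)/2 = 55.)
Step 4: Test statistic W = min(W+, W-) = 26.
Step 5: Ties in |d|, so use the tie-corrected normal approximation.
        E[W] = n(n+1)/4 = 10*11/4 = 27.5.
        Tie groups: |d|=1 (t=2), |d|=4 (t=2), |d|=5 (t=2), |d|=7 (t=2); sum(t^3 - t) = 24.
        Var[W] = n(n+1)(2n+1)/24 - sum(t^3-t)/48 = 2310/24 - 24/48 = 95.75.
        z = (W - E[W]) / sqrt(Var[W]) = (26 - 27.5) / 9.7852 = -0.1533.
        Two-sided p = 2*Phi(z) = 0.878167.
Step 6: alpha = 0.05. fail to reject H0.

W+ = 26, W- = 29, W = min = 26, p = 0.878167, fail to reject H0.


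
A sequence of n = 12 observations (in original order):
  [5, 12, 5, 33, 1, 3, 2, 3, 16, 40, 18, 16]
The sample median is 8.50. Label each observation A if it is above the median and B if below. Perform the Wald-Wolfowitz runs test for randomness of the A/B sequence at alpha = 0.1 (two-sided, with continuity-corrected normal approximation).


Step 1: Compute median = 8.50; label A = above, B = below.
Labels in order: BABABBBBAAAA  (n_A = 6, n_B = 6)
Step 2: Count runs R = 6.
Step 3: Under H0 (random ordering), E[R] = 2*n_A*n_B/(n_A+n_B) + 1 = 2*6*6/12 + 1 = 7.0000.
        Var[R] = 2*n_A*n_B*(2*n_A*n_B - n_A - n_B) / ((n_A+n_B)^2 * (n_A+n_B-1)) = 4320/1584 = 2.7273.
        SD[R] = 1.6514.
Step 4: Continuity-corrected z = (R + 0.5 - E[R]) / SD[R] = (6 + 0.5 - 7.0000) / 1.6514 = -0.3028.
Step 5: Two-sided p-value via normal approximation = 2*(1 - Phi(|z|)) = 0.762069.
Step 6: alpha = 0.1. fail to reject H0.

R = 6, z = -0.3028, p = 0.762069, fail to reject H0.


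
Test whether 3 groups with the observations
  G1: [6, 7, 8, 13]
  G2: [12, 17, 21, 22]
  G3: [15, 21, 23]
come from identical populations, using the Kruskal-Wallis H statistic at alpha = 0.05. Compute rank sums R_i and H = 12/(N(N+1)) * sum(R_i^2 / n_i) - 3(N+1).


Step 1: Combine all N = 11 observations and assign midranks.
sorted (value, group, rank): (6,G1,1), (7,G1,2), (8,G1,3), (12,G2,4), (13,G1,5), (15,G3,6), (17,G2,7), (21,G2,8.5), (21,G3,8.5), (22,G2,10), (23,G3,11)
Step 2: Sum ranks within each group.
R_1 = 11 (n_1 = 4)
R_2 = 29.5 (n_2 = 4)
R_3 = 25.5 (n_3 = 3)
Step 3: H = 12/(N(N+1)) * sum(R_i^2/n_i) - 3(N+1)
     = 12/(11*12) * (11^2/4 + 29.5^2/4 + 25.5^2/3) - 3*12
     = 0.090909 * 464.562 - 36
     = 6.232955.
Step 4: Ties present; correction factor C = 1 - 6/(11^3 - 11) = 0.995455. Corrected H = 6.232955 / 0.995455 = 6.261416.
Step 5: Under H0, H ~ chi^2(2); p-value = 0.043687.
Step 6: alpha = 0.05. reject H0.

H = 6.2614, df = 2, p = 0.043687, reject H0.


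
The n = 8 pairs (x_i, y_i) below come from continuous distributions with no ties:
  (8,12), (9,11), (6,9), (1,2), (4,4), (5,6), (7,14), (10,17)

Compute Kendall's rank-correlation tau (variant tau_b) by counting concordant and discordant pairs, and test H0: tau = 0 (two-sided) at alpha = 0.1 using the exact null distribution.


Step 1: Enumerate the 28 unordered pairs (i,j) with i<j and classify each by sign(x_j-x_i) * sign(y_j-y_i).
  (1,2):dx=+1,dy=-1->D; (1,3):dx=-2,dy=-3->C; (1,4):dx=-7,dy=-10->C; (1,5):dx=-4,dy=-8->C
  (1,6):dx=-3,dy=-6->C; (1,7):dx=-1,dy=+2->D; (1,8):dx=+2,dy=+5->C; (2,3):dx=-3,dy=-2->C
  (2,4):dx=-8,dy=-9->C; (2,5):dx=-5,dy=-7->C; (2,6):dx=-4,dy=-5->C; (2,7):dx=-2,dy=+3->D
  (2,8):dx=+1,dy=+6->C; (3,4):dx=-5,dy=-7->C; (3,5):dx=-2,dy=-5->C; (3,6):dx=-1,dy=-3->C
  (3,7):dx=+1,dy=+5->C; (3,8):dx=+4,dy=+8->C; (4,5):dx=+3,dy=+2->C; (4,6):dx=+4,dy=+4->C
  (4,7):dx=+6,dy=+12->C; (4,8):dx=+9,dy=+15->C; (5,6):dx=+1,dy=+2->C; (5,7):dx=+3,dy=+10->C
  (5,8):dx=+6,dy=+13->C; (6,7):dx=+2,dy=+8->C; (6,8):dx=+5,dy=+11->C; (7,8):dx=+3,dy=+3->C
Step 2: C = 25, D = 3, total pairs = 28.
Step 3: tau = (C - D)/(n(n-1)/2) = (25 - 3)/28 = 0.785714.
Step 4: Exact two-sided p-value (enumerate n! = 40320 permutations of y under H0): p = 0.005506.
Step 5: alpha = 0.1. reject H0.

tau_b = 0.7857 (C=25, D=3), p = 0.005506, reject H0.


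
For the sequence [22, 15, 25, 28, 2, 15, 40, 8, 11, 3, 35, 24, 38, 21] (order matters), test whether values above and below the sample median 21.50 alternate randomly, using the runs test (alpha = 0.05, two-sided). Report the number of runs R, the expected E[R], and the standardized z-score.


Step 1: Compute median = 21.50; label A = above, B = below.
Labels in order: ABAABBABBBAAAB  (n_A = 7, n_B = 7)
Step 2: Count runs R = 8.
Step 3: Under H0 (random ordering), E[R] = 2*n_A*n_B/(n_A+n_B) + 1 = 2*7*7/14 + 1 = 8.0000.
        Var[R] = 2*n_A*n_B*(2*n_A*n_B - n_A - n_B) / ((n_A+n_B)^2 * (n_A+n_B-1)) = 8232/2548 = 3.2308.
        SD[R] = 1.7974.
Step 4: R = E[R], so z = 0 with no continuity correction.
Step 5: Two-sided p-value via normal approximation = 2*(1 - Phi(|z|)) = 1.000000.
Step 6: alpha = 0.05. fail to reject H0.

R = 8, z = 0.0000, p = 1.000000, fail to reject H0.


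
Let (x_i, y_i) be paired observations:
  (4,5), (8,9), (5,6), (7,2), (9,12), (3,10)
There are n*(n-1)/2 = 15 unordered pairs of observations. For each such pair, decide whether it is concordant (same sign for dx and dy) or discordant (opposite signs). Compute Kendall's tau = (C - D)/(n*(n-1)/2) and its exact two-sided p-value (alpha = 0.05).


Step 1: Enumerate the 15 unordered pairs (i,j) with i<j and classify each by sign(x_j-x_i) * sign(y_j-y_i).
  (1,2):dx=+4,dy=+4->C; (1,3):dx=+1,dy=+1->C; (1,4):dx=+3,dy=-3->D; (1,5):dx=+5,dy=+7->C
  (1,6):dx=-1,dy=+5->D; (2,3):dx=-3,dy=-3->C; (2,4):dx=-1,dy=-7->C; (2,5):dx=+1,dy=+3->C
  (2,6):dx=-5,dy=+1->D; (3,4):dx=+2,dy=-4->D; (3,5):dx=+4,dy=+6->C; (3,6):dx=-2,dy=+4->D
  (4,5):dx=+2,dy=+10->C; (4,6):dx=-4,dy=+8->D; (5,6):dx=-6,dy=-2->C
Step 2: C = 9, D = 6, total pairs = 15.
Step 3: tau = (C - D)/(n(n-1)/2) = (9 - 6)/15 = 0.200000.
Step 4: Exact two-sided p-value (enumerate n! = 720 permutations of y under H0): p = 0.719444.
Step 5: alpha = 0.05. fail to reject H0.

tau_b = 0.2000 (C=9, D=6), p = 0.719444, fail to reject H0.


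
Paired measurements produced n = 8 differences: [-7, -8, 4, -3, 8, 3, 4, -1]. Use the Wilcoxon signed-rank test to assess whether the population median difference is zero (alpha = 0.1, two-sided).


Step 1: Drop any zero differences (none here) and take |d_i|.
|d| = [7, 8, 4, 3, 8, 3, 4, 1]
Step 2: Midrank |d_i| (ties get averaged ranks).
ranks: |7|->6, |8|->7.5, |4|->4.5, |3|->2.5, |8|->7.5, |3|->2.5, |4|->4.5, |1|->1
Step 3: Attach original signs; sum ranks with positive sign and with negative sign.
W+ = 4.5 + 7.5 + 2.5 + 4.5 = 19
W- = 6 + 7.5 + 2.5 + 1 = 17
(Check: W+ + W- = 36 should equal n(n+1)/2 = 36.)
Step 4: Test statistic W = min(W+, W-) = 17.
Step 5: Ties in |d|, so use the tie-corrected normal approximation.
        E[W] = n(n+1)/4 = 8*9/4 = 18.
        Tie groups: |d|=3 (t=2), |d|=4 (t=2), |d|=8 (t=2); sum(t^3 - t) = 18.
        Var[W] = n(n+1)(2n+1)/24 - sum(t^3-t)/48 = 1224/24 - 18/48 = 50.625.
        z = (W - E[W]) / sqrt(Var[W]) = (17 - 18) / 7.1151 = -0.1405.
        Two-sided p = 2*Phi(z) = 0.888229.
Step 6: alpha = 0.1. fail to reject H0.

W+ = 19, W- = 17, W = min = 17, p = 0.888229, fail to reject H0.


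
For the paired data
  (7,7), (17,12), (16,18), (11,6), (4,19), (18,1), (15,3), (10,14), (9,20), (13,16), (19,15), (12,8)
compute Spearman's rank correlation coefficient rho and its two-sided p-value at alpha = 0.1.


Step 1: Rank x and y separately (midranks; no ties here).
rank(x): 7->2, 17->10, 16->9, 11->5, 4->1, 18->11, 15->8, 10->4, 9->3, 13->7, 19->12, 12->6
rank(y): 7->4, 12->6, 18->10, 6->3, 19->11, 1->1, 3->2, 14->7, 20->12, 16->9, 15->8, 8->5
Step 2: d_i = R_x(i) - R_y(i); compute d_i^2.
  (2-4)^2=4, (10-6)^2=16, (9-10)^2=1, (5-3)^2=4, (1-11)^2=100, (11-1)^2=100, (8-2)^2=36, (4-7)^2=9, (3-12)^2=81, (7-9)^2=4, (12-8)^2=16, (6-5)^2=1
sum(d^2) = 372.
Step 3: rho = 1 - 6*372 / (12*(12^2 - 1)) = 1 - 2232/1716 = -0.300699.
Step 4: Under H0, t = rho * sqrt((n-2)/(1-rho^2)) = -0.9970 ~ t(10).
Step 5: Two-sided p-value from the t-distribution with 10 df = 0.342260.
Step 6: alpha = 0.1. fail to reject H0.

rho = -0.3007, p = 0.342260, fail to reject H0 at alpha = 0.1.


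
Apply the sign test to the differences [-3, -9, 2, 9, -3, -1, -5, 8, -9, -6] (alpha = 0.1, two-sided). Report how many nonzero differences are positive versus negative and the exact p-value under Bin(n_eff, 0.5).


Step 1: Discard zero differences. Original n = 10; n_eff = number of nonzero differences = 10.
Nonzero differences (with sign): -3, -9, +2, +9, -3, -1, -5, +8, -9, -6
Step 2: Count signs: positive = 3, negative = 7.
Step 3: Under H0: P(positive) = 0.5, so the number of positives S ~ Bin(10, 0.5).
Step 4: Two-sided exact p-value = sum of Bin(10,0.5) probabilities at or below the observed probability = 0.343750.
Step 5: alpha = 0.1. fail to reject H0.

n_eff = 10, pos = 3, neg = 7, p = 0.343750, fail to reject H0.


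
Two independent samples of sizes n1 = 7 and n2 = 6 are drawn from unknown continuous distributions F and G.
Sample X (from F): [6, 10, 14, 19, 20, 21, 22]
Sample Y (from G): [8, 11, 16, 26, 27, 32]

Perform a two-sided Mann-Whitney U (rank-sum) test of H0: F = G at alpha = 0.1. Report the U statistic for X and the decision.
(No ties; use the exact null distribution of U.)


Step 1: Combine and sort all 13 observations; assign midranks.
sorted (value, group): (6,X), (8,Y), (10,X), (11,Y), (14,X), (16,Y), (19,X), (20,X), (21,X), (22,X), (26,Y), (27,Y), (32,Y)
ranks: 6->1, 8->2, 10->3, 11->4, 14->5, 16->6, 19->7, 20->8, 21->9, 22->10, 26->11, 27->12, 32->13
Step 2: Rank sum for X: R1 = 1 + 3 + 5 + 7 + 8 + 9 + 10 = 43.
Step 3: U_X = R1 - n1(n1+1)/2 = 43 - 7*8/2 = 43 - 28 = 15.
       U_Y = n1*n2 - U_X = 42 - 15 = 27.
Step 4: No ties, so the exact null distribution of U (based on enumerating the C(13,7) = 1716 equally likely rank assignments) gives the two-sided p-value.
Step 5: p-value = 0.445221; compare to alpha = 0.1. fail to reject H0.

U_X = 15, p = 0.445221, fail to reject H0 at alpha = 0.1.


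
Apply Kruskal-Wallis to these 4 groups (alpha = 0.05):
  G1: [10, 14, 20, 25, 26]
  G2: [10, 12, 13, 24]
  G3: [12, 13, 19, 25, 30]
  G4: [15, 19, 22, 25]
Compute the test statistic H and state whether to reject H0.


Step 1: Combine all N = 18 observations and assign midranks.
sorted (value, group, rank): (10,G1,1.5), (10,G2,1.5), (12,G2,3.5), (12,G3,3.5), (13,G2,5.5), (13,G3,5.5), (14,G1,7), (15,G4,8), (19,G3,9.5), (19,G4,9.5), (20,G1,11), (22,G4,12), (24,G2,13), (25,G1,15), (25,G3,15), (25,G4,15), (26,G1,17), (30,G3,18)
Step 2: Sum ranks within each group.
R_1 = 51.5 (n_1 = 5)
R_2 = 23.5 (n_2 = 4)
R_3 = 51.5 (n_3 = 5)
R_4 = 44.5 (n_4 = 4)
Step 3: H = 12/(N(N+1)) * sum(R_i^2/n_i) - 3(N+1)
     = 12/(18*19) * (51.5^2/5 + 23.5^2/4 + 51.5^2/5 + 44.5^2/4) - 3*19
     = 0.035088 * 1694.03 - 57
     = 2.439474.
Step 4: Ties present; correction factor C = 1 - 48/(18^3 - 18) = 0.991744. Corrected H = 2.439474 / 0.991744 = 2.459781.
Step 5: Under H0, H ~ chi^2(3); p-value = 0.482603.
Step 6: alpha = 0.05. fail to reject H0.

H = 2.4598, df = 3, p = 0.482603, fail to reject H0.


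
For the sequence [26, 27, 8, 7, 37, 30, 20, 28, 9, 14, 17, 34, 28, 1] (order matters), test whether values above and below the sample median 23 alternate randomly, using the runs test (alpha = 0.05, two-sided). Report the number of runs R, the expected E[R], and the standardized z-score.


Step 1: Compute median = 23; label A = above, B = below.
Labels in order: AABBAABABBBAAB  (n_A = 7, n_B = 7)
Step 2: Count runs R = 8.
Step 3: Under H0 (random ordering), E[R] = 2*n_A*n_B/(n_A+n_B) + 1 = 2*7*7/14 + 1 = 8.0000.
        Var[R] = 2*n_A*n_B*(2*n_A*n_B - n_A - n_B) / ((n_A+n_B)^2 * (n_A+n_B-1)) = 8232/2548 = 3.2308.
        SD[R] = 1.7974.
Step 4: R = E[R], so z = 0 with no continuity correction.
Step 5: Two-sided p-value via normal approximation = 2*(1 - Phi(|z|)) = 1.000000.
Step 6: alpha = 0.05. fail to reject H0.

R = 8, z = 0.0000, p = 1.000000, fail to reject H0.


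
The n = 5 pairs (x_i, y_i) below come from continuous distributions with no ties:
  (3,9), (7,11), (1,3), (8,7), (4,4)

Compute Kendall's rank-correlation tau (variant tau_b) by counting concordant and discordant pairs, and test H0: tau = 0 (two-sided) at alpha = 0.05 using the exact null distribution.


Step 1: Enumerate the 10 unordered pairs (i,j) with i<j and classify each by sign(x_j-x_i) * sign(y_j-y_i).
  (1,2):dx=+4,dy=+2->C; (1,3):dx=-2,dy=-6->C; (1,4):dx=+5,dy=-2->D; (1,5):dx=+1,dy=-5->D
  (2,3):dx=-6,dy=-8->C; (2,4):dx=+1,dy=-4->D; (2,5):dx=-3,dy=-7->C; (3,4):dx=+7,dy=+4->C
  (3,5):dx=+3,dy=+1->C; (4,5):dx=-4,dy=-3->C
Step 2: C = 7, D = 3, total pairs = 10.
Step 3: tau = (C - D)/(n(n-1)/2) = (7 - 3)/10 = 0.400000.
Step 4: Exact two-sided p-value (enumerate n! = 120 permutations of y under H0): p = 0.483333.
Step 5: alpha = 0.05. fail to reject H0.

tau_b = 0.4000 (C=7, D=3), p = 0.483333, fail to reject H0.


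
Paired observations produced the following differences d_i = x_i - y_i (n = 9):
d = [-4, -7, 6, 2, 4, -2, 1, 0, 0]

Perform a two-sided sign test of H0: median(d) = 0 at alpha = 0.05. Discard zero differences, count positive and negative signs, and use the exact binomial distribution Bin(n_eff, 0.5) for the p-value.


Step 1: Discard zero differences. Original n = 9; n_eff = number of nonzero differences = 7.
Nonzero differences (with sign): -4, -7, +6, +2, +4, -2, +1
Step 2: Count signs: positive = 4, negative = 3.
Step 3: Under H0: P(positive) = 0.5, so the number of positives S ~ Bin(7, 0.5).
Step 4: Two-sided exact p-value = sum of Bin(7,0.5) probabilities at or below the observed probability = 1.000000.
Step 5: alpha = 0.05. fail to reject H0.

n_eff = 7, pos = 4, neg = 3, p = 1.000000, fail to reject H0.


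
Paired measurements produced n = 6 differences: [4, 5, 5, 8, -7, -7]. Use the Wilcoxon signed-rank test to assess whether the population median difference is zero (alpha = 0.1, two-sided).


Step 1: Drop any zero differences (none here) and take |d_i|.
|d| = [4, 5, 5, 8, 7, 7]
Step 2: Midrank |d_i| (ties get averaged ranks).
ranks: |4|->1, |5|->2.5, |5|->2.5, |8|->6, |7|->4.5, |7|->4.5
Step 3: Attach original signs; sum ranks with positive sign and with negative sign.
W+ = 1 + 2.5 + 2.5 + 6 = 12
W- = 4.5 + 4.5 = 9
(Check: W+ + W- = 21 should equal n(n+1)/2 = 21.)
Step 4: Test statistic W = min(W+, W-) = 9.
Step 5: Ties in |d|, so use the tie-corrected normal approximation.
        E[W] = n(n+1)/4 = 6*7/4 = 10.5.
        Tie groups: |d|=5 (t=2), |d|=7 (t=2); sum(t^3 - t) = 12.
        Var[W] = n(n+1)(2n+1)/24 - sum(t^3-t)/48 = 546/24 - 12/48 = 22.5.
        z = (W - E[W]) / sqrt(Var[W]) = (9 - 10.5) / 4.7434 = -0.3162.
        Two-sided p = 2*Phi(z) = 0.751830.
Step 6: alpha = 0.1. fail to reject H0.

W+ = 12, W- = 9, W = min = 9, p = 0.751830, fail to reject H0.


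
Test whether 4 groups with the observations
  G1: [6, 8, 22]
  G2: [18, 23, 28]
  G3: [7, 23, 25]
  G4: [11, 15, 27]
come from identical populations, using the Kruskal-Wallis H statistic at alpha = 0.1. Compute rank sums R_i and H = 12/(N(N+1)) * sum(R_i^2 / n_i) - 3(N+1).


Step 1: Combine all N = 12 observations and assign midranks.
sorted (value, group, rank): (6,G1,1), (7,G3,2), (8,G1,3), (11,G4,4), (15,G4,5), (18,G2,6), (22,G1,7), (23,G2,8.5), (23,G3,8.5), (25,G3,10), (27,G4,11), (28,G2,12)
Step 2: Sum ranks within each group.
R_1 = 11 (n_1 = 3)
R_2 = 26.5 (n_2 = 3)
R_3 = 20.5 (n_3 = 3)
R_4 = 20 (n_4 = 3)
Step 3: H = 12/(N(N+1)) * sum(R_i^2/n_i) - 3(N+1)
     = 12/(12*13) * (11^2/3 + 26.5^2/3 + 20.5^2/3 + 20^2/3) - 3*13
     = 0.076923 * 547.833 - 39
     = 3.141026.
Step 4: Ties present; correction factor C = 1 - 6/(12^3 - 12) = 0.996503. Corrected H = 3.141026 / 0.996503 = 3.152047.
Step 5: Under H0, H ~ chi^2(3); p-value = 0.368771.
Step 6: alpha = 0.1. fail to reject H0.

H = 3.1520, df = 3, p = 0.368771, fail to reject H0.


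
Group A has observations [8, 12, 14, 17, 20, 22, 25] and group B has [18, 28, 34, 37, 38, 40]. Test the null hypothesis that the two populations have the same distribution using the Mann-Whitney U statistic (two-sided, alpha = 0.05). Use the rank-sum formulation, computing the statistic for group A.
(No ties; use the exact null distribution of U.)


Step 1: Combine and sort all 13 observations; assign midranks.
sorted (value, group): (8,X), (12,X), (14,X), (17,X), (18,Y), (20,X), (22,X), (25,X), (28,Y), (34,Y), (37,Y), (38,Y), (40,Y)
ranks: 8->1, 12->2, 14->3, 17->4, 18->5, 20->6, 22->7, 25->8, 28->9, 34->10, 37->11, 38->12, 40->13
Step 2: Rank sum for X: R1 = 1 + 2 + 3 + 4 + 6 + 7 + 8 = 31.
Step 3: U_X = R1 - n1(n1+1)/2 = 31 - 7*8/2 = 31 - 28 = 3.
       U_Y = n1*n2 - U_X = 42 - 3 = 39.
Step 4: No ties, so the exact null distribution of U (based on enumerating the C(13,7) = 1716 equally likely rank assignments) gives the two-sided p-value.
Step 5: p-value = 0.008159; compare to alpha = 0.05. reject H0.

U_X = 3, p = 0.008159, reject H0 at alpha = 0.05.


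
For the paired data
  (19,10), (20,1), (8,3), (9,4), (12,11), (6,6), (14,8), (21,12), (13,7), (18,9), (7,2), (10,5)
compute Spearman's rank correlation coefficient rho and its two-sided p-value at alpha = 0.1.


Step 1: Rank x and y separately (midranks; no ties here).
rank(x): 19->10, 20->11, 8->3, 9->4, 12->6, 6->1, 14->8, 21->12, 13->7, 18->9, 7->2, 10->5
rank(y): 10->10, 1->1, 3->3, 4->4, 11->11, 6->6, 8->8, 12->12, 7->7, 9->9, 2->2, 5->5
Step 2: d_i = R_x(i) - R_y(i); compute d_i^2.
  (10-10)^2=0, (11-1)^2=100, (3-3)^2=0, (4-4)^2=0, (6-11)^2=25, (1-6)^2=25, (8-8)^2=0, (12-12)^2=0, (7-7)^2=0, (9-9)^2=0, (2-2)^2=0, (5-5)^2=0
sum(d^2) = 150.
Step 3: rho = 1 - 6*150 / (12*(12^2 - 1)) = 1 - 900/1716 = 0.475524.
Step 4: Under H0, t = rho * sqrt((n-2)/(1-rho^2)) = 1.7094 ~ t(10).
Step 5: Two-sided p-value from the t-distribution with 10 df = 0.118176.
Step 6: alpha = 0.1. fail to reject H0.

rho = 0.4755, p = 0.118176, fail to reject H0 at alpha = 0.1.


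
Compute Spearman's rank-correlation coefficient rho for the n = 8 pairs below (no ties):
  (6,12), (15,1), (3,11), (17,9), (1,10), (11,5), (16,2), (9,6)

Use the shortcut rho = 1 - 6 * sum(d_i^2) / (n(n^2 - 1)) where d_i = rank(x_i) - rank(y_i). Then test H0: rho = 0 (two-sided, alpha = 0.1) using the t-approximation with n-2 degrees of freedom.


Step 1: Rank x and y separately (midranks; no ties here).
rank(x): 6->3, 15->6, 3->2, 17->8, 1->1, 11->5, 16->7, 9->4
rank(y): 12->8, 1->1, 11->7, 9->5, 10->6, 5->3, 2->2, 6->4
Step 2: d_i = R_x(i) - R_y(i); compute d_i^2.
  (3-8)^2=25, (6-1)^2=25, (2-7)^2=25, (8-5)^2=9, (1-6)^2=25, (5-3)^2=4, (7-2)^2=25, (4-4)^2=0
sum(d^2) = 138.
Step 3: rho = 1 - 6*138 / (8*(8^2 - 1)) = 1 - 828/504 = -0.642857.
Step 4: Under H0, t = rho * sqrt((n-2)/(1-rho^2)) = -2.0557 ~ t(6).
Step 5: Two-sided p-value from the t-distribution with 6 df = 0.085559.
Step 6: alpha = 0.1. reject H0.

rho = -0.6429, p = 0.085559, reject H0 at alpha = 0.1.


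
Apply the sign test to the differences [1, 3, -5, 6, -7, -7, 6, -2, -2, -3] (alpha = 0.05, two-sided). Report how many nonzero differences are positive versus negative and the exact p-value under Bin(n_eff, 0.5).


Step 1: Discard zero differences. Original n = 10; n_eff = number of nonzero differences = 10.
Nonzero differences (with sign): +1, +3, -5, +6, -7, -7, +6, -2, -2, -3
Step 2: Count signs: positive = 4, negative = 6.
Step 3: Under H0: P(positive) = 0.5, so the number of positives S ~ Bin(10, 0.5).
Step 4: Two-sided exact p-value = sum of Bin(10,0.5) probabilities at or below the observed probability = 0.753906.
Step 5: alpha = 0.05. fail to reject H0.

n_eff = 10, pos = 4, neg = 6, p = 0.753906, fail to reject H0.


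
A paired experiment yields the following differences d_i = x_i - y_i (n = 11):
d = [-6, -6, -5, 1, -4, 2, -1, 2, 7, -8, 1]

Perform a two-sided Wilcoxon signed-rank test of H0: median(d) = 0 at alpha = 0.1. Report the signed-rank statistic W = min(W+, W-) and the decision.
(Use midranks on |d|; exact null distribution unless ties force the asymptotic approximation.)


Step 1: Drop any zero differences (none here) and take |d_i|.
|d| = [6, 6, 5, 1, 4, 2, 1, 2, 7, 8, 1]
Step 2: Midrank |d_i| (ties get averaged ranks).
ranks: |6|->8.5, |6|->8.5, |5|->7, |1|->2, |4|->6, |2|->4.5, |1|->2, |2|->4.5, |7|->10, |8|->11, |1|->2
Step 3: Attach original signs; sum ranks with positive sign and with negative sign.
W+ = 2 + 4.5 + 4.5 + 10 + 2 = 23
W- = 8.5 + 8.5 + 7 + 6 + 2 + 11 = 43
(Check: W+ + W- = 66 should equal n(n+1)/2 = 66.)
Step 4: Test statistic W = min(W+, W-) = 23.
Step 5: Ties in |d|, so use the tie-corrected normal approximation.
        E[W] = n(n+1)/4 = 11*12/4 = 33.
        Tie groups: |d|=1 (t=3), |d|=2 (t=2), |d|=6 (t=2); sum(t^3 - t) = 36.
        Var[W] = n(n+1)(2n+1)/24 - sum(t^3-t)/48 = 3036/24 - 36/48 = 125.75.
        z = (W - E[W]) / sqrt(Var[W]) = (23 - 33) / 11.2138 = -0.8918.
        Two-sided p = 2*Phi(z) = 0.372524.
Step 6: alpha = 0.1. fail to reject H0.

W+ = 23, W- = 43, W = min = 23, p = 0.372524, fail to reject H0.


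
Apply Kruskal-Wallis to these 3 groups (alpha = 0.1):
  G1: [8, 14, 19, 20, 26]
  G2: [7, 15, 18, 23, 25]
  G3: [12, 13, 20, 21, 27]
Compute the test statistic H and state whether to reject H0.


Step 1: Combine all N = 15 observations and assign midranks.
sorted (value, group, rank): (7,G2,1), (8,G1,2), (12,G3,3), (13,G3,4), (14,G1,5), (15,G2,6), (18,G2,7), (19,G1,8), (20,G1,9.5), (20,G3,9.5), (21,G3,11), (23,G2,12), (25,G2,13), (26,G1,14), (27,G3,15)
Step 2: Sum ranks within each group.
R_1 = 38.5 (n_1 = 5)
R_2 = 39 (n_2 = 5)
R_3 = 42.5 (n_3 = 5)
Step 3: H = 12/(N(N+1)) * sum(R_i^2/n_i) - 3(N+1)
     = 12/(15*16) * (38.5^2/5 + 39^2/5 + 42.5^2/5) - 3*16
     = 0.050000 * 961.9 - 48
     = 0.095000.
Step 4: Ties present; correction factor C = 1 - 6/(15^3 - 15) = 0.998214. Corrected H = 0.095000 / 0.998214 = 0.095170.
Step 5: Under H0, H ~ chi^2(2); p-value = 0.953529.
Step 6: alpha = 0.1. fail to reject H0.

H = 0.0952, df = 2, p = 0.953529, fail to reject H0.


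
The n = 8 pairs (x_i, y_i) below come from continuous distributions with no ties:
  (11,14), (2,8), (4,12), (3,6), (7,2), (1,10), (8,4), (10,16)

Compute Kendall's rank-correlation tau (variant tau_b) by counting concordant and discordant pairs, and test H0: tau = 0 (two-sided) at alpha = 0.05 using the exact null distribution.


Step 1: Enumerate the 28 unordered pairs (i,j) with i<j and classify each by sign(x_j-x_i) * sign(y_j-y_i).
  (1,2):dx=-9,dy=-6->C; (1,3):dx=-7,dy=-2->C; (1,4):dx=-8,dy=-8->C; (1,5):dx=-4,dy=-12->C
  (1,6):dx=-10,dy=-4->C; (1,7):dx=-3,dy=-10->C; (1,8):dx=-1,dy=+2->D; (2,3):dx=+2,dy=+4->C
  (2,4):dx=+1,dy=-2->D; (2,5):dx=+5,dy=-6->D; (2,6):dx=-1,dy=+2->D; (2,7):dx=+6,dy=-4->D
  (2,8):dx=+8,dy=+8->C; (3,4):dx=-1,dy=-6->C; (3,5):dx=+3,dy=-10->D; (3,6):dx=-3,dy=-2->C
  (3,7):dx=+4,dy=-8->D; (3,8):dx=+6,dy=+4->C; (4,5):dx=+4,dy=-4->D; (4,6):dx=-2,dy=+4->D
  (4,7):dx=+5,dy=-2->D; (4,8):dx=+7,dy=+10->C; (5,6):dx=-6,dy=+8->D; (5,7):dx=+1,dy=+2->C
  (5,8):dx=+3,dy=+14->C; (6,7):dx=+7,dy=-6->D; (6,8):dx=+9,dy=+6->C; (7,8):dx=+2,dy=+12->C
Step 2: C = 16, D = 12, total pairs = 28.
Step 3: tau = (C - D)/(n(n-1)/2) = (16 - 12)/28 = 0.142857.
Step 4: Exact two-sided p-value (enumerate n! = 40320 permutations of y under H0): p = 0.719544.
Step 5: alpha = 0.05. fail to reject H0.

tau_b = 0.1429 (C=16, D=12), p = 0.719544, fail to reject H0.
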